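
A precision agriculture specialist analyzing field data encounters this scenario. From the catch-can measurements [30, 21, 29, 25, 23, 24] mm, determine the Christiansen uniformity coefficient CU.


xbar = 152 / 6 = 25.333
sum|xi - xbar| = 16.667
CU = 100 * (1 - 16.667 / (6 * 25.333))
   = 100 * (1 - 0.1096)
   = 89.04%


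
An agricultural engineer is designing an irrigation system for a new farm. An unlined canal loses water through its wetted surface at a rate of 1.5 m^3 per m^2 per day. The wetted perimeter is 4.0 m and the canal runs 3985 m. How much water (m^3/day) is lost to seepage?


S = C * P * L
  = 1.5 * 4.0 * 3985
  = 23910 m^3/day


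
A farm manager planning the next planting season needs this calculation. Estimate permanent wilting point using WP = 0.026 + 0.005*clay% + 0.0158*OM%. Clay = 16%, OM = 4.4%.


WP = 0.026 + 0.005*16 + 0.0158*4.4
   = 0.026 + 0.0800 + 0.0695
   = 0.1755


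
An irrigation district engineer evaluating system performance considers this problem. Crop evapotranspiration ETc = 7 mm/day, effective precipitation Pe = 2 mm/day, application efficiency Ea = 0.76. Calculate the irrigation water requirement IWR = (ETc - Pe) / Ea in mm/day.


IWR = (ETc - Pe) / Ea
    = (7 - 2) / 0.76
    = 5 / 0.76
    = 6.58 mm/day


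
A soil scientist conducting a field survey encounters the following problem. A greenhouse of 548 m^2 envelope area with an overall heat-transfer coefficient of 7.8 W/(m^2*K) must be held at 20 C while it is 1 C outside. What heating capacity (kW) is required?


dT = 20 - (1) = 19 K
Q = U * A * dT
  = 7.8 * 548 * 19
  = 81213.60 W = 81.21 kW


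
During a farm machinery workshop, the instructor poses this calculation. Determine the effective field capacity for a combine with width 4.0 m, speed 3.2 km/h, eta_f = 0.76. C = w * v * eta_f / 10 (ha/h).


C = w * v * eta_f / 10
  = 4.0 * 3.2 * 0.76 / 10
  = 9.73 / 10
  = 0.97 ha/h


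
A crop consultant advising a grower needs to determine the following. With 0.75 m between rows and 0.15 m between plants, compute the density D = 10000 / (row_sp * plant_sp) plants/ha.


D = 10000 / (row_sp * plant_sp)
  = 10000 / (0.75 * 0.15)
  = 10000 / 0.1125
  = 88888.89 plants/ha


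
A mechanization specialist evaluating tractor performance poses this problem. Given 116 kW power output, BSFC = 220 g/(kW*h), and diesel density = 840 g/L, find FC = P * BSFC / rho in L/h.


FC = P * BSFC / rho_fuel
   = 116 * 220 / 840
   = 25520 / 840
   = 30.38 L/h


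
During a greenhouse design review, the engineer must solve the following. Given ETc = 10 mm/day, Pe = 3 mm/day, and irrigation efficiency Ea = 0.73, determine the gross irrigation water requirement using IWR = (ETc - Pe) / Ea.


IWR = (ETc - Pe) / Ea
    = (10 - 3) / 0.73
    = 7 / 0.73
    = 9.59 mm/day


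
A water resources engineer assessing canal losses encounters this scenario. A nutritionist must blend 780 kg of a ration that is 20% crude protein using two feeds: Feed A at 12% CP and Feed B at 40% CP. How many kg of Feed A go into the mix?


parts_A = CP_b - target = 40 - 20 = 20
parts_B = target - CP_a = 20 - 12 = 8
total_parts = 20 + 8 = 28
Feed A = 780 * 20 / 28 = 557.14 kg
Feed B = 780 * 8 / 28 = 222.86 kg

557.14 kg


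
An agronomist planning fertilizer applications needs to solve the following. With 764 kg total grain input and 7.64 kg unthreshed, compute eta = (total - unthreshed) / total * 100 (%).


eta = (total - unthreshed) / total * 100
    = (764 - 7.64) / 764 * 100
    = 756.36 / 764 * 100
    = 99%


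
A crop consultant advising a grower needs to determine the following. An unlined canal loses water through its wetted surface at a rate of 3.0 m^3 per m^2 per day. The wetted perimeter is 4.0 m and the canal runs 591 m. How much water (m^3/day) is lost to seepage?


S = C * P * L
  = 3.0 * 4.0 * 591
  = 7092 m^3/day


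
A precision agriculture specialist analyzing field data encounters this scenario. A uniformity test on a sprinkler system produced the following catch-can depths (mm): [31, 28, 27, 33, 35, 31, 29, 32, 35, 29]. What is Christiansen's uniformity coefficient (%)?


xbar = 310 / 10 = 31
sum|xi - xbar| = 22
CU = 100 * (1 - 22 / (10 * 31))
   = 100 * (1 - 0.0710)
   = 92.90%


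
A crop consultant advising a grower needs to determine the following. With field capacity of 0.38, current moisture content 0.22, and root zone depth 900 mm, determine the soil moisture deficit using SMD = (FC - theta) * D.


SMD = (FC - theta) * D
    = (0.38 - 0.22) * 900
    = 0.160 * 900
    = 144 mm


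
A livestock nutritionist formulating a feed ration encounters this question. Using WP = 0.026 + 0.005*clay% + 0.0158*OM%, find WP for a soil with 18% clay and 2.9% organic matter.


WP = 0.026 + 0.005*18 + 0.0158*2.9
   = 0.026 + 0.0900 + 0.0458
   = 0.1618


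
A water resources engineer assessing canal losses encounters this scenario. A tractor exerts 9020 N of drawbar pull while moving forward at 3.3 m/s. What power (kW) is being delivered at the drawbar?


P = F * v / 1000
  = 9020 * 3.3 / 1000
  = 29766 / 1000
  = 29.77 kW


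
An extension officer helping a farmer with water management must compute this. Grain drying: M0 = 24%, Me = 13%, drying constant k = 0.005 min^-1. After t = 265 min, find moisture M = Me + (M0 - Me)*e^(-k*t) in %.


M = Me + (M0 - Me) * e^(-k*t)
  = 13 + (24 - 13) * e^(-0.005*265)
  = 13 + 11 * e^(-1.325)
  = 13 + 11 * 0.26580
  = 13 + 2.9238
  = 15.92%


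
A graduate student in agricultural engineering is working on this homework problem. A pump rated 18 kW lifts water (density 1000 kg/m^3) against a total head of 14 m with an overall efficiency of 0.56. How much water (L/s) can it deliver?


Q = (P * 1000 * eta) / (rho * g * H)
  = (18 * 1000 * 0.56) / (1000 * 9.81 * 14)
  = 10080 / 137340
  = 0.07339 m^3/s = 73.39 L/s


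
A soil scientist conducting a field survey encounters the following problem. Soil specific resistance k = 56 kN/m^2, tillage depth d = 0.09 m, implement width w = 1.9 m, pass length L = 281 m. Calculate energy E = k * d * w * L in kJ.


E = k * d * w * L
  = 56 * 0.09 * 1.9 * 281
  = 2690.86 kJ


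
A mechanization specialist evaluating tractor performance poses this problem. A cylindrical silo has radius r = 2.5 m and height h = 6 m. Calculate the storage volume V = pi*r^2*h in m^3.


V = pi * r^2 * h
  = pi * 2.5^2 * 6
  = pi * 6.25 * 6
  = 117.81 m^3


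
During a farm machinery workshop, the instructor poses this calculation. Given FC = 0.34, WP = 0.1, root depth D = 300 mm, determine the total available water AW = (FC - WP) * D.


AW = (FC - WP) * D
   = (0.34 - 0.1) * 300
   = 0.24 * 300
   = 72 mm


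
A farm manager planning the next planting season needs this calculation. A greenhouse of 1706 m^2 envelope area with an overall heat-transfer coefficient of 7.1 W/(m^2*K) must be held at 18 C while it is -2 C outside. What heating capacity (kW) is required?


dT = 18 - (-2) = 20 K
Q = U * A * dT
  = 7.1 * 1706 * 20
  = 242252 W = 242.25 kW


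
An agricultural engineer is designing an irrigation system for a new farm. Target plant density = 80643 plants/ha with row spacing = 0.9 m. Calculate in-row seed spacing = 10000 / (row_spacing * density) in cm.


spacing = 10000 / (row_sp * density)
        = 10000 / (0.9 * 80643)
        = 10000 / 72578.70
        = 0.13778 m = 13.78 cm


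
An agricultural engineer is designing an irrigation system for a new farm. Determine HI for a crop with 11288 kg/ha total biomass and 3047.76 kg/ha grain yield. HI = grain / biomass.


HI = grain_yield / biomass
   = 3047.76 / 11288
   = 0.27


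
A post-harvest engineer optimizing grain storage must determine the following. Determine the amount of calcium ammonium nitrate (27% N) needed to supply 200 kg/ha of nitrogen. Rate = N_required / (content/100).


Rate = N_required / (N_content / 100)
     = 200 / (27 / 100)
     = 200 / 0.27
     = 740.74 kg/ha


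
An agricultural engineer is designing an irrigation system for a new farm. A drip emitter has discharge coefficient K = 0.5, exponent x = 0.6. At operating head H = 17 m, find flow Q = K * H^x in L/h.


Q = K * H^x
  = 0.5 * 17^0.6
  = 0.5 * 5.4736
  = 2.74 L/h


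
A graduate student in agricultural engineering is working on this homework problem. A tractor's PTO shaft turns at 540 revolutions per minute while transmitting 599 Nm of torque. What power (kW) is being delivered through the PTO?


P = 2*pi*n*T / 60000
  = 2*pi * 540 * 599 / 60000
  = 2032359.12 / 60000
  = 33.87 kW


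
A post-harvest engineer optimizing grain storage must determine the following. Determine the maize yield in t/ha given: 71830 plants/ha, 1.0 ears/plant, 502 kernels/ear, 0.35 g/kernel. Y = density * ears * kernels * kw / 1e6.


Y = density * ears * kernels * kw
  = 71830 * 1.0 * 502 * 0.35 g/ha
  = 12620531 g/ha
  = 12620.53 kg/ha = 12.62 t/ha


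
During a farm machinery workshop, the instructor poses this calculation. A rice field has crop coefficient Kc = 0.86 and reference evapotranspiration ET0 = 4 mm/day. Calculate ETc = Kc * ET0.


ETc = Kc * ET0
    = 0.86 * 4
    = 3.44 mm/day


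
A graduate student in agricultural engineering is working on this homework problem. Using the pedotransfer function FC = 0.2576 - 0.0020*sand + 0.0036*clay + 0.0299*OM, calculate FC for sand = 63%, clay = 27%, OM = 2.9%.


FC = 0.2576 - 0.0020*63 + 0.0036*27 + 0.0299*2.9
   = 0.2576 - 0.1260 + 0.0972 + 0.0867
   = 0.3155


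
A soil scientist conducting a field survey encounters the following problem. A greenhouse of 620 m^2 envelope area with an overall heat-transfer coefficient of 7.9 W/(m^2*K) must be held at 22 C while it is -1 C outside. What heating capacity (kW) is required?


dT = 22 - (-1) = 23 K
Q = U * A * dT
  = 7.9 * 620 * 23
  = 112654 W = 112.65 kW


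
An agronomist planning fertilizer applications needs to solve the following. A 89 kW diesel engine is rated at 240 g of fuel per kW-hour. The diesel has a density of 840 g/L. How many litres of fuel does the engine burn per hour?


FC = P * BSFC / rho_fuel
   = 89 * 240 / 840
   = 21360 / 840
   = 25.43 L/h


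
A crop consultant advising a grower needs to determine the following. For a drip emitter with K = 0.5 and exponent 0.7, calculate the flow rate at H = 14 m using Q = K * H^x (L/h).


Q = K * H^x
  = 0.5 * 14^0.7
  = 0.5 * 6.3429
  = 3.17 L/h


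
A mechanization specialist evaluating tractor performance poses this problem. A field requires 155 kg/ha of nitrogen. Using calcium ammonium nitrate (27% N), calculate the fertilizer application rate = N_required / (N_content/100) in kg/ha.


Rate = N_required / (N_content / 100)
     = 155 / (27 / 100)
     = 155 / 0.27
     = 574.07 kg/ha


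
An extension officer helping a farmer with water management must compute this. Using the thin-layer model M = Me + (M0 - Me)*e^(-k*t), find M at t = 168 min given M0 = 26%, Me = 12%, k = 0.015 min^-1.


M = Me + (M0 - Me) * e^(-k*t)
  = 12 + (26 - 12) * e^(-0.015*168)
  = 12 + 14 * e^(-2.520)
  = 12 + 14 * 0.08046
  = 12 + 1.1264
  = 13.13%


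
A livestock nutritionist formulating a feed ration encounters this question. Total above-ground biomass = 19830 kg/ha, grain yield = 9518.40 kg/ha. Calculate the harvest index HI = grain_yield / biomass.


HI = grain_yield / biomass
   = 9518.40 / 19830
   = 0.48


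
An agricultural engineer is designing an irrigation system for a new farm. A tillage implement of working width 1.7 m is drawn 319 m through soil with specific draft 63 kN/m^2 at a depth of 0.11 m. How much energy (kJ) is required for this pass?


E = k * d * w * L
  = 63 * 0.11 * 1.7 * 319
  = 3758.14 kJ


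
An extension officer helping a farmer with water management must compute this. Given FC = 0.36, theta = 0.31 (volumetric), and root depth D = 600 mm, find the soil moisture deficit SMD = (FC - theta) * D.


SMD = (FC - theta) * D
    = (0.36 - 0.31) * 600
    = 0.050 * 600
    = 30 mm


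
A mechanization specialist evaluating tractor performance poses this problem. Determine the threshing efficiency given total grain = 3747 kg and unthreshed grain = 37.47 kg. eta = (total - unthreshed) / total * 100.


eta = (total - unthreshed) / total * 100
    = (3747 - 37.47) / 3747 * 100
    = 3709.53 / 3747 * 100
    = 99%


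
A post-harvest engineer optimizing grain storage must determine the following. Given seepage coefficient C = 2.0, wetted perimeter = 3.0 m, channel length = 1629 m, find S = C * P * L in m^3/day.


S = C * P * L
  = 2.0 * 3.0 * 1629
  = 9774 m^3/day


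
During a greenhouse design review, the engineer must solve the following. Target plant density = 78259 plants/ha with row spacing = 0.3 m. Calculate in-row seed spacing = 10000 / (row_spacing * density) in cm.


spacing = 10000 / (row_sp * density)
        = 10000 / (0.3 * 78259)
        = 10000 / 23477.70
        = 0.42594 m = 42.59 cm


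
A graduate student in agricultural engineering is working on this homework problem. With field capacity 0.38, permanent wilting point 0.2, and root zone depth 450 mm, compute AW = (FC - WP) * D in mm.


AW = (FC - WP) * D
   = (0.38 - 0.2) * 450
   = 0.18 * 450
   = 81 mm


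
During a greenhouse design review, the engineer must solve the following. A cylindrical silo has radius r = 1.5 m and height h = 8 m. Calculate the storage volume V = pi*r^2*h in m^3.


V = pi * r^2 * h
  = pi * 1.5^2 * 8
  = pi * 2.25 * 8
  = 56.55 m^3


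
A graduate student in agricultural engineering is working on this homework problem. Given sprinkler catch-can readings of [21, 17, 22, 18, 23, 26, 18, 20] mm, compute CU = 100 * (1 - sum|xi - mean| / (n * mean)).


xbar = 165 / 8 = 20.625
sum|xi - xbar| = 19
CU = 100 * (1 - 19 / (8 * 20.625))
   = 100 * (1 - 0.1152)
   = 88.48%


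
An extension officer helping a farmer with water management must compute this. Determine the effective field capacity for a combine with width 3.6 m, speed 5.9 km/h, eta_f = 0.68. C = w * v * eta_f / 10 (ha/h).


C = w * v * eta_f / 10
  = 3.6 * 5.9 * 0.68 / 10
  = 14.44 / 10
  = 1.44 ha/h


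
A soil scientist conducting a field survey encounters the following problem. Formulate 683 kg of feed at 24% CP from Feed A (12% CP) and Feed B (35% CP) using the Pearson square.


parts_A = CP_b - target = 35 - 24 = 11
parts_B = target - CP_a = 24 - 12 = 12
total_parts = 11 + 12 = 23
Feed A = 683 * 11 / 23 = 326.65 kg
Feed B = 683 * 12 / 23 = 356.35 kg

326.65 kg


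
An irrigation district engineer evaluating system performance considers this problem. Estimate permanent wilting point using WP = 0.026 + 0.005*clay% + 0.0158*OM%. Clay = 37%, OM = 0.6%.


WP = 0.026 + 0.005*37 + 0.0158*0.6
   = 0.026 + 0.1850 + 0.0095
   = 0.2205


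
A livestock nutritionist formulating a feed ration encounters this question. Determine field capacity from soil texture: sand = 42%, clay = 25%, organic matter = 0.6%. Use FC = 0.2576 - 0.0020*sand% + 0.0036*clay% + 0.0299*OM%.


FC = 0.2576 - 0.0020*42 + 0.0036*25 + 0.0299*0.6
   = 0.2576 - 0.0840 + 0.0900 + 0.0179
   = 0.2815


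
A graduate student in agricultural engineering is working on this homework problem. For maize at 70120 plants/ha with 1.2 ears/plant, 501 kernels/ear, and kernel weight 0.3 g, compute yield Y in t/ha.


Y = density * ears * kernels * kw
  = 70120 * 1.2 * 501 * 0.3 g/ha
  = 12646843.20 g/ha
  = 12646.84 kg/ha = 12.65 t/ha


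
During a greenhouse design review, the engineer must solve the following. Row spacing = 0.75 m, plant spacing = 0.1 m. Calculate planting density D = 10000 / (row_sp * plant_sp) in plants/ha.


D = 10000 / (row_sp * plant_sp)
  = 10000 / (0.75 * 0.1)
  = 10000 / 0.0750
  = 133333.33 plants/ha


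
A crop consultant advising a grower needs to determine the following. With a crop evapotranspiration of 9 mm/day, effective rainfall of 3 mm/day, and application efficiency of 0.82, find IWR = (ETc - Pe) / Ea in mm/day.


IWR = (ETc - Pe) / Ea
    = (9 - 3) / 0.82
    = 6 / 0.82
    = 7.32 mm/day


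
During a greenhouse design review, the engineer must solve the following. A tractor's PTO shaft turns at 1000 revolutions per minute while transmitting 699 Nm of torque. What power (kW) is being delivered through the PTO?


P = 2*pi*n*T / 60000
  = 2*pi * 1000 * 699 / 60000
  = 4391946.53 / 60000
  = 73.20 kW


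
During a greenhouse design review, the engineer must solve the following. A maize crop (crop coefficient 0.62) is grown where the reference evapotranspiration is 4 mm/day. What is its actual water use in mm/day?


ETc = Kc * ET0
    = 0.62 * 4
    = 2.48 mm/day


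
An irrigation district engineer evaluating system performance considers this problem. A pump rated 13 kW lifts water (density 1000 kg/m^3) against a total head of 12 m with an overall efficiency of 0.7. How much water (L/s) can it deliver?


Q = (P * 1000 * eta) / (rho * g * H)
  = (13 * 1000 * 0.7) / (1000 * 9.81 * 12)
  = 9100 / 117720
  = 0.07730 m^3/s = 77.30 L/s


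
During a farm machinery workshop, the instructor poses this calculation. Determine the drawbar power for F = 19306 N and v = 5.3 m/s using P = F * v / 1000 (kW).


P = F * v / 1000
  = 19306 * 5.3 / 1000
  = 102321.80 / 1000
  = 102.32 kW


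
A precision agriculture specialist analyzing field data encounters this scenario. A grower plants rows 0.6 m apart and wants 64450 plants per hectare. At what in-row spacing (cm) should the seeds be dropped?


spacing = 10000 / (row_sp * density)
        = 10000 / (0.6 * 64450)
        = 10000 / 38670
        = 0.25860 m = 25.86 cm


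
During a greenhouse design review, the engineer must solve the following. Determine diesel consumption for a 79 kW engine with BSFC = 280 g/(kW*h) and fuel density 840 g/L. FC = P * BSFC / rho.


FC = P * BSFC / rho_fuel
   = 79 * 280 / 840
   = 22120 / 840
   = 26.33 L/h


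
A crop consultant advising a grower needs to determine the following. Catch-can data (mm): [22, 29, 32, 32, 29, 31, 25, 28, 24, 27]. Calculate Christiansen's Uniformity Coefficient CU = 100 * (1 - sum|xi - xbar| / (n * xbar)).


xbar = 279 / 10 = 27.900
sum|xi - xbar| = 27.200
CU = 100 * (1 - 27.200 / (10 * 27.900))
   = 100 * (1 - 0.0975)
   = 90.25%


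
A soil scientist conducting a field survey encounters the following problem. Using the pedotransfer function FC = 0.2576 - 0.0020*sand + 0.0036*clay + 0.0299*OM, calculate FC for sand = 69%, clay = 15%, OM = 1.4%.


FC = 0.2576 - 0.0020*69 + 0.0036*15 + 0.0299*1.4
   = 0.2576 - 0.1380 + 0.0540 + 0.0419
   = 0.2155


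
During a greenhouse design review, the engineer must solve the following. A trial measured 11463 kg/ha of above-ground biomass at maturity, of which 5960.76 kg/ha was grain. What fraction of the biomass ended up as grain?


HI = grain_yield / biomass
   = 5960.76 / 11463
   = 0.52


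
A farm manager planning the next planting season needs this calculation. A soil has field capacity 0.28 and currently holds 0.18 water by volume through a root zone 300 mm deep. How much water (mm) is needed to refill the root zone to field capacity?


SMD = (FC - theta) * D
    = (0.28 - 0.18) * 300
    = 0.100 * 300
    = 30 mm


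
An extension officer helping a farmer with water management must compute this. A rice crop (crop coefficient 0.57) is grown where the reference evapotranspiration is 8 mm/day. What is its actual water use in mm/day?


ETc = Kc * ET0
    = 0.57 * 8
    = 4.56 mm/day


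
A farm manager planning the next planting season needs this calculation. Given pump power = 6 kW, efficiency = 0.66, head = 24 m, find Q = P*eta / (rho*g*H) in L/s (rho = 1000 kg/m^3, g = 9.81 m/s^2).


Q = (P * 1000 * eta) / (rho * g * H)
  = (6 * 1000 * 0.66) / (1000 * 9.81 * 24)
  = 3960 / 235440
  = 0.01682 m^3/s = 16.82 L/s


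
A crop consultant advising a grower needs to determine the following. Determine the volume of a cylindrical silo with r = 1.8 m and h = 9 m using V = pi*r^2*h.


V = pi * r^2 * h
  = pi * 1.8^2 * 9
  = pi * 3.24 * 9
  = 91.61 m^3


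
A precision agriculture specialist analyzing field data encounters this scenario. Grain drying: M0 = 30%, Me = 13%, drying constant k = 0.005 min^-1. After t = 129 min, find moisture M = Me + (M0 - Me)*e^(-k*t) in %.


M = Me + (M0 - Me) * e^(-k*t)
  = 13 + (30 - 13) * e^(-0.005*129)
  = 13 + 17 * e^(-0.645)
  = 13 + 17 * 0.52466
  = 13 + 8.9193
  = 21.92%


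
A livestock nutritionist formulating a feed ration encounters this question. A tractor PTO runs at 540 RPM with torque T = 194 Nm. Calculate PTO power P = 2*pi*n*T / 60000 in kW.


P = 2*pi*n*T / 60000
  = 2*pi * 540 * 194 / 60000
  = 658226.49 / 60000
  = 10.97 kW


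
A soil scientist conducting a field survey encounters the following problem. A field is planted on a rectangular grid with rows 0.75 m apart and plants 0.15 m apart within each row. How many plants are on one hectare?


D = 10000 / (row_sp * plant_sp)
  = 10000 / (0.75 * 0.15)
  = 10000 / 0.1125
  = 88888.89 plants/ha


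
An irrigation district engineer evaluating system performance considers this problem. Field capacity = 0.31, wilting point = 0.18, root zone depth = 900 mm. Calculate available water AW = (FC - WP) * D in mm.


AW = (FC - WP) * D
   = (0.31 - 0.18) * 900
   = 0.13 * 900
   = 117 mm


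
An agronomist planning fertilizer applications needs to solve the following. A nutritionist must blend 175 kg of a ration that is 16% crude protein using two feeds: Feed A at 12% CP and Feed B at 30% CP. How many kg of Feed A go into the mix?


parts_A = CP_b - target = 30 - 16 = 14
parts_B = target - CP_a = 16 - 12 = 4
total_parts = 14 + 4 = 18
Feed A = 175 * 14 / 18 = 136.11 kg
Feed B = 175 * 4 / 18 = 38.89 kg

136.11 kg


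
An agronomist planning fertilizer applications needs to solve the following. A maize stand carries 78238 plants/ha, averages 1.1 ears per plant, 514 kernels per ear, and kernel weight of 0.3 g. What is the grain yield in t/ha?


Y = density * ears * kernels * kw
  = 78238 * 1.1 * 514 * 0.3 g/ha
  = 13270729.56 g/ha
  = 13270.73 kg/ha = 13.27 t/ha


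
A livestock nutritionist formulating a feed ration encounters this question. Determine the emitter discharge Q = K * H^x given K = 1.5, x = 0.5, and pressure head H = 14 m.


Q = K * H^x
  = 1.5 * 14^0.5
  = 1.5 * 3.7417
  = 5.61 L/h


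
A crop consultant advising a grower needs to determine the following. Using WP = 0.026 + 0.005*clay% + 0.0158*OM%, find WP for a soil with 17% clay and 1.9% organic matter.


WP = 0.026 + 0.005*17 + 0.0158*1.9
   = 0.026 + 0.0850 + 0.0300
   = 0.1410


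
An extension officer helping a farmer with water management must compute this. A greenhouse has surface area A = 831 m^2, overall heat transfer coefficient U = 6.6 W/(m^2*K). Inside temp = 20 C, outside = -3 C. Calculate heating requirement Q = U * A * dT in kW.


dT = 20 - (-3) = 23 K
Q = U * A * dT
  = 6.6 * 831 * 23
  = 126145.80 W = 126.15 kW


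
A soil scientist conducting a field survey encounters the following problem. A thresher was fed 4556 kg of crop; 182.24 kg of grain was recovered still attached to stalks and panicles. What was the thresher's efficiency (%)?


eta = (total - unthreshed) / total * 100
    = (4556 - 182.24) / 4556 * 100
    = 4373.76 / 4556 * 100
    = 96%


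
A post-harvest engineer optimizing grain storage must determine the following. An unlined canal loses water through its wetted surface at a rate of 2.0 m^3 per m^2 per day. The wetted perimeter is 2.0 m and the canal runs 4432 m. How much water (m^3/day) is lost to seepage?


S = C * P * L
  = 2.0 * 2.0 * 4432
  = 17728 m^3/day


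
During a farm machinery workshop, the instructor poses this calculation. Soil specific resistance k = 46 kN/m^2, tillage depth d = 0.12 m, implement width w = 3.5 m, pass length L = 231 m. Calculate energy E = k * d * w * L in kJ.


E = k * d * w * L
  = 46 * 0.12 * 3.5 * 231
  = 4462.92 kJ


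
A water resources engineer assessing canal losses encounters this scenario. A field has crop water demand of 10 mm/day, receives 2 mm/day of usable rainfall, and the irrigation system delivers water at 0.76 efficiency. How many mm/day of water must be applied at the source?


IWR = (ETc - Pe) / Ea
    = (10 - 2) / 0.76
    = 8 / 0.76
    = 10.53 mm/day


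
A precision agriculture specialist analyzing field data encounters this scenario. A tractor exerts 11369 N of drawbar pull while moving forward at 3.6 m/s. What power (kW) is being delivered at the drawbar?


P = F * v / 1000
  = 11369 * 3.6 / 1000
  = 40928.40 / 1000
  = 40.93 kW


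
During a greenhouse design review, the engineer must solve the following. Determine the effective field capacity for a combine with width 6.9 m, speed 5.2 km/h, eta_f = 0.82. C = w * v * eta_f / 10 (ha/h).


C = w * v * eta_f / 10
  = 6.9 * 5.2 * 0.82 / 10
  = 29.42 / 10
  = 2.94 ha/h


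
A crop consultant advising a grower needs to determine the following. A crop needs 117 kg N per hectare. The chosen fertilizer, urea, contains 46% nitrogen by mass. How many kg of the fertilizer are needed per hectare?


Rate = N_required / (N_content / 100)
     = 117 / (46 / 100)
     = 117 / 0.46
     = 254.35 kg/ha


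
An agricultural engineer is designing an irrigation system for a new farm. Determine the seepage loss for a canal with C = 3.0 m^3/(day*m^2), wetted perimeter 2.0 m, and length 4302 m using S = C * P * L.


S = C * P * L
  = 3.0 * 2.0 * 4302
  = 25812 m^3/day


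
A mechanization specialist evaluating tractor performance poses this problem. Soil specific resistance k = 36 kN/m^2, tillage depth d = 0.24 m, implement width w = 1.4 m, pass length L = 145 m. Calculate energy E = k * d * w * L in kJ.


E = k * d * w * L
  = 36 * 0.24 * 1.4 * 145
  = 1753.92 kJ


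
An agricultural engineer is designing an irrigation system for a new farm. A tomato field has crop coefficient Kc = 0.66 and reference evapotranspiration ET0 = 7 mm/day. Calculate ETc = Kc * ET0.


ETc = Kc * ET0
    = 0.66 * 7
    = 4.62 mm/day


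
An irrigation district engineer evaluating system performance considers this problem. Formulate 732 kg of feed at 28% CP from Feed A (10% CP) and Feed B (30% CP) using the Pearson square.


parts_A = CP_b - target = 30 - 28 = 2
parts_B = target - CP_a = 28 - 10 = 18
total_parts = 2 + 18 = 20
Feed A = 732 * 2 / 20 = 73.20 kg
Feed B = 732 * 18 / 20 = 658.80 kg

73.20 kg


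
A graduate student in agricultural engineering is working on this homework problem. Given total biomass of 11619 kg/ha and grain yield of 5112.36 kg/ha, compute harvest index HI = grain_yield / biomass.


HI = grain_yield / biomass
   = 5112.36 / 11619
   = 0.44


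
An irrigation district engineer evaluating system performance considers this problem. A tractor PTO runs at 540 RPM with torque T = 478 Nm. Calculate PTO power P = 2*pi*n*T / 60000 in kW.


P = 2*pi*n*T / 60000
  = 2*pi * 540 * 478 / 60000
  = 1621815.79 / 60000
  = 27.03 kW


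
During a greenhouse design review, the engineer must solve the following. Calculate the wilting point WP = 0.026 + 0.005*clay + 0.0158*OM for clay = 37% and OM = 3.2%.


WP = 0.026 + 0.005*37 + 0.0158*3.2
   = 0.026 + 0.1850 + 0.0506
   = 0.2616


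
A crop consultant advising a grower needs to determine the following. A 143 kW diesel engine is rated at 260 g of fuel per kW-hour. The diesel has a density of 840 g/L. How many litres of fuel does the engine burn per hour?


FC = P * BSFC / rho_fuel
   = 143 * 260 / 840
   = 37180 / 840
   = 44.26 L/h


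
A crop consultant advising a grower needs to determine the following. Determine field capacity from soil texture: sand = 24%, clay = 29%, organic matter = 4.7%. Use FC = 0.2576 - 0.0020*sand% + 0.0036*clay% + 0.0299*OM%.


FC = 0.2576 - 0.0020*24 + 0.0036*29 + 0.0299*4.7
   = 0.2576 - 0.0480 + 0.1044 + 0.1405
   = 0.4545


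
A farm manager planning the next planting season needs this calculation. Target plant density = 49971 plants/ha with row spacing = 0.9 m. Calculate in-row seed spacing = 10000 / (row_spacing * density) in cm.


spacing = 10000 / (row_sp * density)
        = 10000 / (0.9 * 49971)
        = 10000 / 44973.90
        = 0.22235 m = 22.24 cm


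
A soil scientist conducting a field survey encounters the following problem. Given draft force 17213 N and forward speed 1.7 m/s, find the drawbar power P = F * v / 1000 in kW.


P = F * v / 1000
  = 17213 * 1.7 / 1000
  = 29262.10 / 1000
  = 29.26 kW


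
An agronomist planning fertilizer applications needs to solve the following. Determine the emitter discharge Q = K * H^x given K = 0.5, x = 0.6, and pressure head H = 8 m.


Q = K * H^x
  = 0.5 * 8^0.6
  = 0.5 * 3.4822
  = 1.74 L/h


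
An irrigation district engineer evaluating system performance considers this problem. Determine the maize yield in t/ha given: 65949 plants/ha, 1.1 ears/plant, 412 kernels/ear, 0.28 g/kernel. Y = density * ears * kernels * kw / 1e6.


Y = density * ears * kernels * kw
  = 65949 * 1.1 * 412 * 0.28 g/ha
  = 8368664.30 g/ha
  = 8368.66 kg/ha = 8.37 t/ha


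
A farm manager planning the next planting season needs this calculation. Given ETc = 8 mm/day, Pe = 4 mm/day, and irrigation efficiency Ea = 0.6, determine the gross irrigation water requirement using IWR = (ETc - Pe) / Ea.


IWR = (ETc - Pe) / Ea
    = (8 - 4) / 0.6
    = 4 / 0.6
    = 6.67 mm/day


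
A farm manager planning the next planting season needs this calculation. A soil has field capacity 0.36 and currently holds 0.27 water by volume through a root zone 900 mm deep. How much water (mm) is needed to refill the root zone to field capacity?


SMD = (FC - theta) * D
    = (0.36 - 0.27) * 900
    = 0.090 * 900
    = 81 mm


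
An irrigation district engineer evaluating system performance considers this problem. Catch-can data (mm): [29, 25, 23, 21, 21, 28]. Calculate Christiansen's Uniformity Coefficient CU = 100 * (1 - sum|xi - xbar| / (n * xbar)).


xbar = 147 / 6 = 24.500
sum|xi - xbar| = 17
CU = 100 * (1 - 17 / (6 * 24.500))
   = 100 * (1 - 0.1156)
   = 88.44%


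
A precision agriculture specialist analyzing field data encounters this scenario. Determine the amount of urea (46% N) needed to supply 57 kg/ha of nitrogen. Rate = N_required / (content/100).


Rate = N_required / (N_content / 100)
     = 57 / (46 / 100)
     = 57 / 0.46
     = 123.91 kg/ha


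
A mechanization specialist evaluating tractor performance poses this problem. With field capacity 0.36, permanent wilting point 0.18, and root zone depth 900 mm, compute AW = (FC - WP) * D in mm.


AW = (FC - WP) * D
   = (0.36 - 0.18) * 900
   = 0.18 * 900
   = 162 mm


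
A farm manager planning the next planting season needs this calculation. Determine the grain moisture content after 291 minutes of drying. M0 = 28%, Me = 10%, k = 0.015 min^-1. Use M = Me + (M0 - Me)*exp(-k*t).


M = Me + (M0 - Me) * e^(-k*t)
  = 10 + (28 - 10) * e^(-0.015*291)
  = 10 + 18 * e^(-4.365)
  = 10 + 18 * 0.01271
  = 10 + 0.2289
  = 10.23%


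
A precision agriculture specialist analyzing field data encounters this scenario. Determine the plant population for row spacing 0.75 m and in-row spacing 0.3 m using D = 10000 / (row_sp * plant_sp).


D = 10000 / (row_sp * plant_sp)
  = 10000 / (0.75 * 0.3)
  = 10000 / 0.2250
  = 44444.44 plants/ha


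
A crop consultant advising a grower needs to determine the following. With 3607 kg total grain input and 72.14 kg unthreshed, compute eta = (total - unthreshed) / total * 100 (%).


eta = (total - unthreshed) / total * 100
    = (3607 - 72.14) / 3607 * 100
    = 3534.86 / 3607 * 100
    = 98%


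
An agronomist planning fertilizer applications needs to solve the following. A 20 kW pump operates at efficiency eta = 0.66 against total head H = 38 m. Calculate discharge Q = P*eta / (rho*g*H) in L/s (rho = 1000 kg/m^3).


Q = (P * 1000 * eta) / (rho * g * H)
  = (20 * 1000 * 0.66) / (1000 * 9.81 * 38)
  = 13200 / 372780
  = 0.03541 m^3/s = 35.41 L/s


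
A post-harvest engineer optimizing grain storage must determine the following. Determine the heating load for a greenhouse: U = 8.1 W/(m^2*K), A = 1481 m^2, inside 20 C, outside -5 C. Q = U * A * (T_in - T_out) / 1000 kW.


dT = 20 - (-5) = 25 K
Q = U * A * dT
  = 8.1 * 1481 * 25
  = 299902.50 W = 299.90 kW


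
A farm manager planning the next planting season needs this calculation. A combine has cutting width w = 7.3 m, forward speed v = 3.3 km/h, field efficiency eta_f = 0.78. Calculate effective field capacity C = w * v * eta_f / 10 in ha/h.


C = w * v * eta_f / 10
  = 7.3 * 3.3 * 0.78 / 10
  = 18.79 / 10
  = 1.88 ha/h


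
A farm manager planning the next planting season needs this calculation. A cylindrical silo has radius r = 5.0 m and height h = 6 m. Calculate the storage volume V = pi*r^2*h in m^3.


V = pi * r^2 * h
  = pi * 5.0^2 * 6
  = pi * 25 * 6
  = 471.24 m^3


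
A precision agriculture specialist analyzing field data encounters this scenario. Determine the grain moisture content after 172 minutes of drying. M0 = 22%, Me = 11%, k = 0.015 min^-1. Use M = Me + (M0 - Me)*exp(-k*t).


M = Me + (M0 - Me) * e^(-k*t)
  = 11 + (22 - 11) * e^(-0.015*172)
  = 11 + 11 * e^(-2.580)
  = 11 + 11 * 0.07577
  = 11 + 0.8335
  = 11.83%


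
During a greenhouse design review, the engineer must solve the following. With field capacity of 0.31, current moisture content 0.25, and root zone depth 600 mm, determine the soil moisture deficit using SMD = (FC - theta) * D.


SMD = (FC - theta) * D
    = (0.31 - 0.25) * 600
    = 0.060 * 600
    = 36 mm


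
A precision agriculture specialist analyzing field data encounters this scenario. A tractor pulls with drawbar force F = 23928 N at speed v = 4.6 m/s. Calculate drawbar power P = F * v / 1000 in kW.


P = F * v / 1000
  = 23928 * 4.6 / 1000
  = 110068.80 / 1000
  = 110.07 kW


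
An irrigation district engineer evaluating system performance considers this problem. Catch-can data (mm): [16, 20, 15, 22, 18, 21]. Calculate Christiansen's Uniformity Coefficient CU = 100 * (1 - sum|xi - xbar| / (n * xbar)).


xbar = 112 / 6 = 18.667
sum|xi - xbar| = 14
CU = 100 * (1 - 14 / (6 * 18.667))
   = 100 * (1 - 0.1250)
   = 87.50%


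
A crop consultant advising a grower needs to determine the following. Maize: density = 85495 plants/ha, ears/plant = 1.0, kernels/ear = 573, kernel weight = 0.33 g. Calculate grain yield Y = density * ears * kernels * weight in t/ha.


Y = density * ears * kernels * kw
  = 85495 * 1.0 * 573 * 0.33 g/ha
  = 16166249.55 g/ha
  = 16166.25 kg/ha = 16.17 t/ha


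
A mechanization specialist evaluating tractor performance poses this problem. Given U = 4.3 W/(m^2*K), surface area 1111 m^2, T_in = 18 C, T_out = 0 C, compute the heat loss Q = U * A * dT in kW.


dT = 18 - (0) = 18 K
Q = U * A * dT
  = 4.3 * 1111 * 18
  = 85991.40 W = 85.99 kW


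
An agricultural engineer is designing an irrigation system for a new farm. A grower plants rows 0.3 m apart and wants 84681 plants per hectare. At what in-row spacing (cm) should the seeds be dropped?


spacing = 10000 / (row_sp * density)
        = 10000 / (0.3 * 84681)
        = 10000 / 25404.30
        = 0.39363 m = 39.36 cm


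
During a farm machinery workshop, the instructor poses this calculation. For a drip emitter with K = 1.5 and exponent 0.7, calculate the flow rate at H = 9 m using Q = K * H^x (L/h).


Q = K * H^x
  = 1.5 * 9^0.7
  = 1.5 * 4.6555
  = 6.98 L/h


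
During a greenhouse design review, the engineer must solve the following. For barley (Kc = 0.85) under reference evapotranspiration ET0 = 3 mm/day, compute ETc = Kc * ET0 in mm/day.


ETc = Kc * ET0
    = 0.85 * 3
    = 2.55 mm/day


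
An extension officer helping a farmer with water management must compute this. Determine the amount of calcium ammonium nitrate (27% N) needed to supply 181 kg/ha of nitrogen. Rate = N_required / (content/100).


Rate = N_required / (N_content / 100)
     = 181 / (27 / 100)
     = 181 / 0.27
     = 670.37 kg/ha


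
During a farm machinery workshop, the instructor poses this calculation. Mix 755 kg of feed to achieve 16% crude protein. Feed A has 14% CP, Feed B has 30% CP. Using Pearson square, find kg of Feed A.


parts_A = CP_b - target = 30 - 16 = 14
parts_B = target - CP_a = 16 - 14 = 2
total_parts = 14 + 2 = 16
Feed A = 755 * 14 / 16 = 660.63 kg
Feed B = 755 * 2 / 16 = 94.38 kg

660.63 kg


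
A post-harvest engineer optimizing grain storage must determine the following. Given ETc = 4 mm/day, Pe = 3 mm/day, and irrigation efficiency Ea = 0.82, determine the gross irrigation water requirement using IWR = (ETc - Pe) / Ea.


IWR = (ETc - Pe) / Ea
    = (4 - 3) / 0.82
    = 1 / 0.82
    = 1.22 mm/day


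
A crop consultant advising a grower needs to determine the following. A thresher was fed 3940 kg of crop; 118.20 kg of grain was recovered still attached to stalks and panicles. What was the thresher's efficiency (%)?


eta = (total - unthreshed) / total * 100
    = (3940 - 118.20) / 3940 * 100
    = 3821.80 / 3940 * 100
    = 97%


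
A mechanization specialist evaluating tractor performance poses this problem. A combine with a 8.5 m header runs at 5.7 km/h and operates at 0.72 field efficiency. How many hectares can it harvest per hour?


C = w * v * eta_f / 10
  = 8.5 * 5.7 * 0.72 / 10
  = 34.88 / 10
  = 3.49 ha/h


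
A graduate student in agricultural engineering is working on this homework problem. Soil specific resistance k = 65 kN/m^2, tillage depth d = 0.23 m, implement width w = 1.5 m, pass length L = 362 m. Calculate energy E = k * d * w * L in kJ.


E = k * d * w * L
  = 65 * 0.23 * 1.5 * 362
  = 8117.85 kJ


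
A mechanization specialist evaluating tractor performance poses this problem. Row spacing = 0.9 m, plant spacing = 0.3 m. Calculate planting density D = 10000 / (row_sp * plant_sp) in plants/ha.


D = 10000 / (row_sp * plant_sp)
  = 10000 / (0.9 * 0.3)
  = 10000 / 0.2700
  = 37037.04 plants/ha


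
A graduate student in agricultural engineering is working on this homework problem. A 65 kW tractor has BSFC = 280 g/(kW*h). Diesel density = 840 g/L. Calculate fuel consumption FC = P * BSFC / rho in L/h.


FC = P * BSFC / rho_fuel
   = 65 * 280 / 840
   = 18200 / 840
   = 21.67 L/h


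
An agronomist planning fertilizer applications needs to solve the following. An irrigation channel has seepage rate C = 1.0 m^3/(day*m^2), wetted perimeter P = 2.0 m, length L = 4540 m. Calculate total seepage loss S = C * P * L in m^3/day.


S = C * P * L
  = 1.0 * 2.0 * 4540
  = 9080 m^3/day


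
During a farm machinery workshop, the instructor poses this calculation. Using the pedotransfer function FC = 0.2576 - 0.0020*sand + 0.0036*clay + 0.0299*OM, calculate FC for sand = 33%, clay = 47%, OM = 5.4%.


FC = 0.2576 - 0.0020*33 + 0.0036*47 + 0.0299*5.4
   = 0.2576 - 0.0660 + 0.1692 + 0.1615
   = 0.5223


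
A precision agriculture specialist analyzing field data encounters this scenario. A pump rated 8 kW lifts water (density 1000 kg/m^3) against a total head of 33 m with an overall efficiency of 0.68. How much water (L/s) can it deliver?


Q = (P * 1000 * eta) / (rho * g * H)
  = (8 * 1000 * 0.68) / (1000 * 9.81 * 33)
  = 5440 / 323730
  = 0.01680 m^3/s = 16.80 L/s


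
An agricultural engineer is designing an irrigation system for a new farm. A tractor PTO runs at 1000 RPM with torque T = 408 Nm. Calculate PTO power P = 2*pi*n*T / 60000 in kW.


P = 2*pi*n*T / 60000
  = 2*pi * 1000 * 408 / 60000
  = 2563539.61 / 60000
  = 42.73 kW


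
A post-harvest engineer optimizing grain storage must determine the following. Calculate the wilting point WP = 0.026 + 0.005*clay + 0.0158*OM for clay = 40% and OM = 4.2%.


WP = 0.026 + 0.005*40 + 0.0158*4.2
   = 0.026 + 0.2000 + 0.0664
   = 0.2924
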